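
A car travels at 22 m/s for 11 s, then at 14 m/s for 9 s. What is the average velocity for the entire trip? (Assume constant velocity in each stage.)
d₁ = v₁t₁ = 22 × 11 = 242 m
d₂ = v₂t₂ = 14 × 9 = 126 m
d_total = 368 m, t_total = 20 s
v_avg = d_total/t_total = 368/20 = 18.4 m/s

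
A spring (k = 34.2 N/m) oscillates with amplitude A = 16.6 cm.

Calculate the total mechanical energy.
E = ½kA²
E = ½kA² = ½×34.2×(0.166)² = 0.4712 J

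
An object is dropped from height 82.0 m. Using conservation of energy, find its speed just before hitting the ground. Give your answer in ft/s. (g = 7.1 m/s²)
mgh = ½mv² → v = √(2gh) = √(2×7.1×82) = 34.12 m/s = 112.0 ft/s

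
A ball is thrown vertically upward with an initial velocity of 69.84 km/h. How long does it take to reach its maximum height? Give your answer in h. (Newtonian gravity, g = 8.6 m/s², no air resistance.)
t_up = v₀/g (with unit conversion) = 0.0006266 h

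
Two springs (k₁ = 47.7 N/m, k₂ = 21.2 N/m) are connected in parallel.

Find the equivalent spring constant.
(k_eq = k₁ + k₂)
k_eq = k₁ + k₂ = 47.7 + 21.2 = 68.9 N/m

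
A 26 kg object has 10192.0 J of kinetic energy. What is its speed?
KE = ½mv² → v = √(2KE/m) = √(2×10192.0/26) = 28.0 m/s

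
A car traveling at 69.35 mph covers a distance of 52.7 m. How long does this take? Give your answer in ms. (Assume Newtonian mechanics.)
t = d/v (with unit conversion) = 1700.0 ms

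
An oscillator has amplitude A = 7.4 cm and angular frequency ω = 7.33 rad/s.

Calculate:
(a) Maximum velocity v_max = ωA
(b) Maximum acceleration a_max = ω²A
v_max = ωA = 7.33×0.074 = 0.5424 m/s
a_max = ω²A = 7.33²×0.074 = 3.976 m/s²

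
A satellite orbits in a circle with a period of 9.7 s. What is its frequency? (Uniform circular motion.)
f = 1/T = 1/9.7 = 0.1031 Hz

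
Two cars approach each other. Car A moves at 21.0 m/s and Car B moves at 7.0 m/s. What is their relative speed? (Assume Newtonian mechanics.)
v_rel = v_A + v_B = 21.0 + 7.0 = 28.0 m/s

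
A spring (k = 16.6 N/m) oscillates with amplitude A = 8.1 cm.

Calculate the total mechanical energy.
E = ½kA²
E = ½kA² = ½×16.6×(0.081)² = 0.05446 J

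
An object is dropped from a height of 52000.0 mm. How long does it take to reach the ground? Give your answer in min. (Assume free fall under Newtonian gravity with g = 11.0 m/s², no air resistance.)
t = √(2h/g) (with unit conversion) = 0.05125 min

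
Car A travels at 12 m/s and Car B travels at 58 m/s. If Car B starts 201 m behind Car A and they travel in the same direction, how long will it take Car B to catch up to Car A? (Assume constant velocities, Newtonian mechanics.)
Relative speed: v_rel = 58 - 12 = 46 m/s
Time to catch: t = d₀/v_rel = 201/46 = 4.37 s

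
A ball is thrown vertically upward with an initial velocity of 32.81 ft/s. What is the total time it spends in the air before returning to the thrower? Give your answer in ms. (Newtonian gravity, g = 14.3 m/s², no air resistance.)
t_total = 2v₀/g (with unit conversion) = 1399.0 ms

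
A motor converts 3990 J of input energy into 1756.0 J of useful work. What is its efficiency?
η = W_out/W_in = 1756.0/3990 = 0.4401 = 44.01%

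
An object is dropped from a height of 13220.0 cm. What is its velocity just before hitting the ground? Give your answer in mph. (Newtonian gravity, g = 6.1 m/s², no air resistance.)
v = √(2gh) (with unit conversion) = 89.84 mph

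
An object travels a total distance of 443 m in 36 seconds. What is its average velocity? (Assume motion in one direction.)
v_avg = Δd / Δt = 443 / 36 = 12.31 m/s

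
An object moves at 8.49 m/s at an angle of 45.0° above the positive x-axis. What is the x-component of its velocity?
vₓ = v cos(θ) = 8.49 × cos(45.0°) = 6.0 m/s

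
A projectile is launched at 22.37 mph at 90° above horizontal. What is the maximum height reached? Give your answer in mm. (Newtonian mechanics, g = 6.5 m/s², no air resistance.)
H = v₀²sin²(θ)/(2g) (with unit conversion) = 7693.0 mm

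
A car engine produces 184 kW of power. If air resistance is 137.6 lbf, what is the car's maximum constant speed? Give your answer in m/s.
P = Fv → v = P/F = 184000 W / 612.1 N = 300.6 m/s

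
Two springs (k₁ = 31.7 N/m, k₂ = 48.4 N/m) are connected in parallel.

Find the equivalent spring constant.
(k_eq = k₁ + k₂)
k_eq = k₁ + k₂ = 31.7 + 48.4 = 80.1 N/m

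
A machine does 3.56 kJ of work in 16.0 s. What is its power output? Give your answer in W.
P = W/t = 3560 J / 16 s = 222.5 W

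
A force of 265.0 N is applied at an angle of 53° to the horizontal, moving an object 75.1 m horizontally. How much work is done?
W = Fd cosθ = 265.0×75.1×cos(53°) = 11977.0 J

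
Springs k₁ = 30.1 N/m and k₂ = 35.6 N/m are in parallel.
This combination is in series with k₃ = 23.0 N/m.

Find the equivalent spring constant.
k₁₂ = k₁ + k₂ = 65.7 N/m (parallel)
1/k_eq = 1/k₁₂ + 1/k₃ → k_eq = 17.04 N/m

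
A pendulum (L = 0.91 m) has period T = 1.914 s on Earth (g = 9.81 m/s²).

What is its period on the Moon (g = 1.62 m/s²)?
T = 2π√(L/g), so T_moon/T_earth = √(g_earth/g_moon)
T_moon = 2π√(0.91/1.62) = 4.709 s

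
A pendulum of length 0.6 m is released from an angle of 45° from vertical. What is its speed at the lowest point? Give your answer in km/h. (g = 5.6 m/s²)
h = L(1 − cosθ) = 0.6×(1 − cos45°) = 0.1757 m
v = √(2gh) = √(2×5.6×0.1757) = 1.403 m/s = 5.051 km/h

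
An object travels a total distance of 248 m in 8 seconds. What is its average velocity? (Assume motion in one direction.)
v_avg = Δd / Δt = 248 / 8 = 31.0 m/s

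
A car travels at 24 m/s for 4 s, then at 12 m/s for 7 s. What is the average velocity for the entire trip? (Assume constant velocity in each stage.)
d₁ = v₁t₁ = 24 × 4 = 96 m
d₂ = v₂t₂ = 12 × 7 = 84 m
d_total = 180 m, t_total = 11 s
v_avg = d_total/t_total = 180/11 = 16.36 m/s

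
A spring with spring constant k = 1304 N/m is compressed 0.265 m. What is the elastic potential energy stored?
PE = ½kx² = ½×1304×0.265² = 45.79 J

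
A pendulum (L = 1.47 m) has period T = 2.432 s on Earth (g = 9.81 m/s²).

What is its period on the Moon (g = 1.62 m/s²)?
T = 2π√(L/g), so T_moon/T_earth = √(g_earth/g_moon)
T_moon = 2π√(1.47/1.62) = 5.985 s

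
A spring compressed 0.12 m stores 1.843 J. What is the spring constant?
PE = ½kx² → k = 2PE/x² = 2×1.843/0.12² = 256.0 N/m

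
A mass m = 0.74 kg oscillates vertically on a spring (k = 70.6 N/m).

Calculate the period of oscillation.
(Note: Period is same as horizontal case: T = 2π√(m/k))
T = 2π√(m/k) = 2π√(0.74/70.6) = 0.6433 s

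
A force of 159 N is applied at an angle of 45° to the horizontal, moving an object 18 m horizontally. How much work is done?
W = Fd cosθ = 159×18×cos(45°) = 2023.7 J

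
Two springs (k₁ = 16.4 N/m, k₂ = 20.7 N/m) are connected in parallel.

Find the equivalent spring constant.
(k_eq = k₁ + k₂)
k_eq = k₁ + k₂ = 16.4 + 20.7 = 37.1 N/m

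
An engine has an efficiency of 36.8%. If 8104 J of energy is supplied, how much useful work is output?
W_out = η × W_in = 0.368 × 8104 = 2982.3 J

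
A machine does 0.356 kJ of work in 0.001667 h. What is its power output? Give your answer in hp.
P = W/t = 356 J / 6.001 s = 59.32 W = 0.07955 hp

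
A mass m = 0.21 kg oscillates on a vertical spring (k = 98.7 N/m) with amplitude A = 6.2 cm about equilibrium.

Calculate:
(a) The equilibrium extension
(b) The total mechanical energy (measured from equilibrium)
x_eq = mg/k = 0.21×9.81/98.7 = 0.02087 m = 2.087 cm
E = ½kA² = ½×98.7×(0.062)² = 0.1897 J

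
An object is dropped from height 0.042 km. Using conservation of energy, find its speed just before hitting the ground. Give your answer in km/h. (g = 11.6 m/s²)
mgh = ½mv² → v = √(2gh) = √(2×11.6×42) = 31.22 m/s = 112.4 km/h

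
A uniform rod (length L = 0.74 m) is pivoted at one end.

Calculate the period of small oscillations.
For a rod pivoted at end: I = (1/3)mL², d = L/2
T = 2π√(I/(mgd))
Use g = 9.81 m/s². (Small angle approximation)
I/m = (1/3)L² = 0.1825 m²; d = L/2 = 0.37 m
T = 2π√(I/(mgd)) = 2π√(0.1825/(9.81×0.37)) = 1.409 s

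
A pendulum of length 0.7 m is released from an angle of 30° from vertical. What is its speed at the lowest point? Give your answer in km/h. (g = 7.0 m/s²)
h = L(1 − cosθ) = 0.7×(1 − cos30°) = 0.09378 m
v = √(2gh) = √(2×7.0×0.09378) = 1.146 m/s = 4.125 km/h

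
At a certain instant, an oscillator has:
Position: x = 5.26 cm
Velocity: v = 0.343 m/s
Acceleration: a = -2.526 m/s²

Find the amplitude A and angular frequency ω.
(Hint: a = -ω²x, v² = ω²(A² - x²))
a = −ω²x → ω = √(|a|/x) = √(2.526/0.0526) = 6.93 rad/s
v² = ω²(A² − x²) → A = √(x² + v²/ω²) = √(0.0526² + 0.343²/6.93²) = 0.07223 m = 7.223 cm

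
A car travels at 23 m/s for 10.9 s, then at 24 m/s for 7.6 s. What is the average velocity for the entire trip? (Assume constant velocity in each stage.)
d₁ = v₁t₁ = 23 × 10.9 = 250.7 m
d₂ = v₂t₂ = 24 × 7.6 = 182.4 m
d_total = 433.1 m, t_total = 18.5 s
v_avg = d_total/t_total = 433.1/18.5 = 23.41 m/s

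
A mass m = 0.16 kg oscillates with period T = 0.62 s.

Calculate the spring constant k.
T = 2π√(m/k) → k = m(2π/T)² = 0.16×(2π/0.62)² = 16.43 N/m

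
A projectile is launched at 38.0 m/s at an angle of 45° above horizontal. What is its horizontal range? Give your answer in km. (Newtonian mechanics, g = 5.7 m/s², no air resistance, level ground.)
R = v₀² sin(2θ) / g (with unit conversion) = 0.2533 km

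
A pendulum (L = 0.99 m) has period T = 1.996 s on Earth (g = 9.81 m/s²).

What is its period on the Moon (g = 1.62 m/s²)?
T = 2π√(L/g), so T_moon/T_earth = √(g_earth/g_moon)
T_moon = 2π√(0.99/1.62) = 4.912 s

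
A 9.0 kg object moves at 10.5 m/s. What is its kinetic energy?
KE = ½mv² = ½×9.0×10.5² = 496.125 J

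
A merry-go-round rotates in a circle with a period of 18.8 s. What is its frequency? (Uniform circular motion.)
f = 1/T = 1/18.8 = 0.0532 Hz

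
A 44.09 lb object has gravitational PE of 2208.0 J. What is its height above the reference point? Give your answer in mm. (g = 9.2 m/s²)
PE = mgh → h = PE/(mg) = 2208 J / (20 kg × 9.2 m/s²) = 12 m = 12000.0 mm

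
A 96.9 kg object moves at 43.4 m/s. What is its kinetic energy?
KE = ½mv² = ½×96.9×43.4² = 91258.48 J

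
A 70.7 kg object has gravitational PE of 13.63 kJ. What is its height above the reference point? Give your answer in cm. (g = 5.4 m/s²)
PE = mgh → h = PE/(mg) = 1.363e+04 J / (70.7 kg × 5.4 m/s²) = 35.7 m = 3570.0 cm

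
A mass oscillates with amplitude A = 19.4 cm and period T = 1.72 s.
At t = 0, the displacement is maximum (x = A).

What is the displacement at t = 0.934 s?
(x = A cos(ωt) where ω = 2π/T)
ω = 2π/T = 2π/1.72 = 3.653 rad/s
x = A cos(ωt) = 19.4×cos(3.653×0.934) = -18.7 cm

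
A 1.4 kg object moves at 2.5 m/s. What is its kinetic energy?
KE = ½mv² = ½×1.4×2.5² = 4.375 J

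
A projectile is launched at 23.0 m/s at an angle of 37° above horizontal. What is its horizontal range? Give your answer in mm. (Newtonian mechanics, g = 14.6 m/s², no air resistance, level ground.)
R = v₀² sin(2θ) / g (with unit conversion) = 34830.0 mm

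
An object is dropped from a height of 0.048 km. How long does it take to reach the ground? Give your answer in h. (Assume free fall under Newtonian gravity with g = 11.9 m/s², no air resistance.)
t = √(2h/g) (with unit conversion) = 0.000789 h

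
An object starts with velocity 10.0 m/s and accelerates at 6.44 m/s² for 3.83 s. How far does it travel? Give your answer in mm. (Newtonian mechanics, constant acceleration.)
d = v₀t + ½at² (with unit conversion) = 85530.0 mm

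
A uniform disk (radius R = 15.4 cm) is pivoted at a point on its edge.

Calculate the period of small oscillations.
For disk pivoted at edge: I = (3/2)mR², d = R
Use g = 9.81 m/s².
I/m = (3/2)R² = 0.03557 m²; d = R = 0.154 m
T = 2π√((3/2)R²/(gR)) = 2π√(3R/(2g)) = 0.9642 s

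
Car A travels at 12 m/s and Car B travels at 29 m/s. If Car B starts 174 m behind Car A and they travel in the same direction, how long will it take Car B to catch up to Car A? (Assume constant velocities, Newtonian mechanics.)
Relative speed: v_rel = 29 - 12 = 17 m/s
Time to catch: t = d₀/v_rel = 174/17 = 10.24 s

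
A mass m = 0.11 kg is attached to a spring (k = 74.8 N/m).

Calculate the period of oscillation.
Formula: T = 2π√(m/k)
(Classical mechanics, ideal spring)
T = 2π√(m/k) = 2π√(0.11/74.8) = 0.2409 s; f = 1/T = 4.15 Hz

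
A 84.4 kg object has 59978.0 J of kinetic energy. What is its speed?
KE = ½mv² → v = √(2KE/m) = √(2×59978.0/84.4) = 37.7 m/s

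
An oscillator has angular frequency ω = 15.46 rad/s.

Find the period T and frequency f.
T = 2π/ω = 2π/15.46 = 0.4064 s; f = ω/2π = 2.461 Hz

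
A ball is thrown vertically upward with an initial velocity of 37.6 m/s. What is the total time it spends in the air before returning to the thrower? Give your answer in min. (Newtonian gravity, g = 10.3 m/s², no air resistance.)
t_total = 2v₀/g (with unit conversion) = 0.1217 min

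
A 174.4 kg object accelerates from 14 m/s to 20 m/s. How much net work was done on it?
W_net = ΔKE = ½m(v₂² − v₁²) = ½×174.4×(20² − 14²) = 17788.8 J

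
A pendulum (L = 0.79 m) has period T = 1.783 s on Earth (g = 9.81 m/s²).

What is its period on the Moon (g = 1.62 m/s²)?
T = 2π√(L/g), so T_moon/T_earth = √(g_earth/g_moon)
T_moon = 2π√(0.79/1.62) = 4.388 s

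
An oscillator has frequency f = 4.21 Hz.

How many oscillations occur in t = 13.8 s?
n = f×t = 4.21×13.8 = 58.1 oscillations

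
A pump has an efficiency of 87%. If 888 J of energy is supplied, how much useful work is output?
W_out = η × W_in = 0.87 × 888 = 772.56 J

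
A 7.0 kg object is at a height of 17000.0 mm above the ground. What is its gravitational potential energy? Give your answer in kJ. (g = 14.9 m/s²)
PE = mgh = 7 kg × 14.9 m/s² × 17 m = 1773 J = 1.773 kJ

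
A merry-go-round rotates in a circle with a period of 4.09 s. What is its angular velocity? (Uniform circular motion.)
ω = 2π/T = 2π/4.09 = 1.5362 rad/s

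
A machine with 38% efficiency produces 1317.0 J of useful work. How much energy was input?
W_in = W_out/η = 1317.0/0.38 = 3465.8 J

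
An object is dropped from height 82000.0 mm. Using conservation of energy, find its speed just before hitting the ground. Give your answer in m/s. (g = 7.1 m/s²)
mgh = ½mv² → v = √(2gh) = √(2×7.1×82) = 34.12 m/s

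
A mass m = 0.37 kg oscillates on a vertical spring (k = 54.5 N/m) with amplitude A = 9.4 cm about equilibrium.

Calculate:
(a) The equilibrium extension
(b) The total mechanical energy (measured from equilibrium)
x_eq = mg/k = 0.37×9.81/54.5 = 0.0666 m = 6.66 cm
E = ½kA² = ½×54.5×(0.094)² = 0.2408 J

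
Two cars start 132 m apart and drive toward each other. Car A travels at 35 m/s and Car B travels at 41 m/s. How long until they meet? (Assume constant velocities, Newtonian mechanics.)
Combined speed: v_combined = 35 + 41 = 76 m/s
Time to meet: t = d/76 = 132/76 = 1.74 s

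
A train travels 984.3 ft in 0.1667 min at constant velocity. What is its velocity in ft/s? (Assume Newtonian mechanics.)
v = d/t (with unit conversion) = 98.41 ft/s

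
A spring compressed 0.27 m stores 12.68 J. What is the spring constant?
PE = ½kx² → k = 2PE/x² = 2×12.68/0.27² = 347.9 N/m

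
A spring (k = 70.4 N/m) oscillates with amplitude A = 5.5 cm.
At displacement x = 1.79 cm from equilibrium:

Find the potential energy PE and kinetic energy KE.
E_total = ½kA² = ½×70.4×(0.055)² = 0.1065 J
PE = ½kx² = ½×70.4×(0.0179)² = 0.01128 J
KE = E_total − PE = 0.0952 J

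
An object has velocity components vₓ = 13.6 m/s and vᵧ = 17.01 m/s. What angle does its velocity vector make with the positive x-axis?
θ = arctan(vᵧ/vₓ) = arctan(17.01/13.6) = 51.36°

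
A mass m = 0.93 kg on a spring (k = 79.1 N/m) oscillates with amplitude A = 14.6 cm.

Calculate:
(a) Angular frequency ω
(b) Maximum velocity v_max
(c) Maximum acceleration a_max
ω = √(k/m) = √(79.1/0.93) = 9.222 rad/s
v_max = ωA = 9.222×0.146 = 1.346 m/s
a_max = ω²A = 9.222²×0.146 = 12.42 m/s²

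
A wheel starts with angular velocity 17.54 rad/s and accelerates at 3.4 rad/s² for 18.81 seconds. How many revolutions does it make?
θ = ω₀t + ½αt² = 17.54×18.81 + ½×3.4×18.81² = 931.41 rad
Revolutions = θ/(2π) = 931.41/(2π) = 148.24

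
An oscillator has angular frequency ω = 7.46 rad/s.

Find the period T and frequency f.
T = 2π/ω = 2π/7.46 = 0.8423 s; f = ω/2π = 1.187 Hz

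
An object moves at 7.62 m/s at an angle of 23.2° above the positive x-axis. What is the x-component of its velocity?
vₓ = v cos(θ) = 7.62 × cos(23.2°) = 7.0 m/s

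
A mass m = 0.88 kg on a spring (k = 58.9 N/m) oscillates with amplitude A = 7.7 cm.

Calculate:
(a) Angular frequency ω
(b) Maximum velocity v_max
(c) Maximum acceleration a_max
ω = √(k/m) = √(58.9/0.88) = 8.181 rad/s
v_max = ωA = 8.181×0.077 = 0.63 m/s
a_max = ω²A = 8.181²×0.077 = 5.154 m/s²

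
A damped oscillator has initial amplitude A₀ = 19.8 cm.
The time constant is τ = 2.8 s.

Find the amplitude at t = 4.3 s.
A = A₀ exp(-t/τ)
A = A₀ exp(−t/τ) = 19.8×exp(−4.3/2.8) = 4.263 cm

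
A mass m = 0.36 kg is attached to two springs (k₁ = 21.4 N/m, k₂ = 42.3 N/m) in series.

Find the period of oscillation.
k_eq = k₁k₂/(k₁+k₂) = 14.21 N/m
T = 2π√(m/k_eq) = 2π√(0.36/14.21) = 1 s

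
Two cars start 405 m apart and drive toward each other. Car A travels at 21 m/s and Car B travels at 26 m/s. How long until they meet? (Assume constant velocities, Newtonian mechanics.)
Combined speed: v_combined = 21 + 26 = 47 m/s
Time to meet: t = d/47 = 405/47 = 8.62 s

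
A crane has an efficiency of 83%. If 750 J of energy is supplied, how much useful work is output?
W_out = η × W_in = 0.83 × 750 = 622.5 J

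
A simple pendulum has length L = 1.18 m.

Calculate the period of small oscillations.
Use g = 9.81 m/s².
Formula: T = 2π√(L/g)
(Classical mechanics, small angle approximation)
T = 2π√(L/g) = 2π√(1.18/9.81) = 2.179 s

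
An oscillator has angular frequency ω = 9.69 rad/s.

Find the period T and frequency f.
T = 2π/ω = 2π/9.69 = 0.6484 s; f = ω/2π = 1.542 Hz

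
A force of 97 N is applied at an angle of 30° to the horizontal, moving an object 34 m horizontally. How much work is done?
W = Fd cosθ = 97×34×cos(30°) = 2856.2 J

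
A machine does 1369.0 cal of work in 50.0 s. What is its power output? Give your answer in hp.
P = W/t = 5728 J / 50 s = 114.6 W = 0.1536 hp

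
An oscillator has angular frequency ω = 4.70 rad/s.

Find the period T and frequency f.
T = 2π/ω = 2π/4.7 = 1.337 s; f = ω/2π = 0.748 Hz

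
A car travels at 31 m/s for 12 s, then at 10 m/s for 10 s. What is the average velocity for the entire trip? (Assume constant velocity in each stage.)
d₁ = v₁t₁ = 31 × 12 = 372 m
d₂ = v₂t₂ = 10 × 10 = 100 m
d_total = 472 m, t_total = 22 s
v_avg = d_total/t_total = 472/22 = 21.45 m/s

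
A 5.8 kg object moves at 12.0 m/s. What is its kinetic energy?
KE = ½mv² = ½×5.8×12.0² = 417.6 J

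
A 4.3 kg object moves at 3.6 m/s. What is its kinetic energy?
KE = ½mv² = ½×4.3×3.6² = 27.864 J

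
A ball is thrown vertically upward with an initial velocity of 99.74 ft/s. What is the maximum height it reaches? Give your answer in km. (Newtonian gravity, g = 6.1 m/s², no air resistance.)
h_max = v₀²/(2g) (with unit conversion) = 0.07575 km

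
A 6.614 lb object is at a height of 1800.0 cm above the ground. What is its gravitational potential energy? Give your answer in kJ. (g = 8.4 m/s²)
PE = mgh = 3 kg × 8.4 m/s² × 18 m = 453.6 J = 0.4536 kJ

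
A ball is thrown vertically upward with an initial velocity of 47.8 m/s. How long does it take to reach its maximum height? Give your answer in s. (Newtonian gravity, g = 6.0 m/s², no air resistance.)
t_up = v₀/g = 7.967 s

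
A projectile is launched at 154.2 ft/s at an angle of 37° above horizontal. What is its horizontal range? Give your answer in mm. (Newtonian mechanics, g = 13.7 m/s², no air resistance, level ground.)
R = v₀² sin(2θ) / g (with unit conversion) = 155000.0 mm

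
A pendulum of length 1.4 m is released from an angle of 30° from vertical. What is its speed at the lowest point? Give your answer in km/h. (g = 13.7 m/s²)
h = L(1 − cosθ) = 1.4×(1 − cos30°) = 0.1876 m
v = √(2gh) = √(2×13.7×0.1876) = 2.267 m/s = 8.161 km/h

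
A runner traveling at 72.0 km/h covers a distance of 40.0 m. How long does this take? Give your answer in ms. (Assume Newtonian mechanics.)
t = d/v (with unit conversion) = 2000.0 ms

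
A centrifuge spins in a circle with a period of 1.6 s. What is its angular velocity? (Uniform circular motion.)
ω = 2π/T = 2π/1.6 = 3.927 rad/s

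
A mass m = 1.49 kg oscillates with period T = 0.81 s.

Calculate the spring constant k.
T = 2π√(m/k) → k = m(2π/T)² = 1.49×(2π/0.81)² = 89.66 N/m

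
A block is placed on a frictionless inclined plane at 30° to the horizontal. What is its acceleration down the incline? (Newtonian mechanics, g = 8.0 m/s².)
a = g sin(θ) = 8.0 × sin(30°) = 8.0 × 0.5 = 4.0 m/s²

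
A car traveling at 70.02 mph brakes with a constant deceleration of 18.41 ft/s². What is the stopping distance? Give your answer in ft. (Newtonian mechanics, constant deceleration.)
d = v₀² / (2a) (with unit conversion) = 286.4 ft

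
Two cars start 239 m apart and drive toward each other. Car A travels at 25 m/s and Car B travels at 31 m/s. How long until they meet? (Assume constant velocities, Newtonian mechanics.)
Combined speed: v_combined = 25 + 31 = 56 m/s
Time to meet: t = d/56 = 239/56 = 4.27 s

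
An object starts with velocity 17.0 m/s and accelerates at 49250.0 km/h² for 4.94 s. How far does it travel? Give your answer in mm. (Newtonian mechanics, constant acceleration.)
d = v₀t + ½at² (with unit conversion) = 130300.0 mm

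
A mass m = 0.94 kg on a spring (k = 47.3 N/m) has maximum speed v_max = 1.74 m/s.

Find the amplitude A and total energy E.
½mv²_max = ½kA² → A = v_max√(m/k) = 1.74×√(0.94/47.3) = 0.2453 m = 24.53 cm
E = ½mv²_max = ½×0.94×1.74² = 1.423 J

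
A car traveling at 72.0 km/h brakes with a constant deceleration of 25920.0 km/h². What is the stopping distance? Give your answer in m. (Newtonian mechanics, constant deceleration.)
d = v₀² / (2a) (with unit conversion) = 100.0 m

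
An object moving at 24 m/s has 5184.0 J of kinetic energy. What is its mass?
KE = ½mv² → m = 2KE/v² = 2×5184.0/24² = 18.0 kg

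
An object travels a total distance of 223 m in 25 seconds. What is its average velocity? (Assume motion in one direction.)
v_avg = Δd / Δt = 223 / 25 = 8.92 m/s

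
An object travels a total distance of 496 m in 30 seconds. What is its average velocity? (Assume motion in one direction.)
v_avg = Δd / Δt = 496 / 30 = 16.53 m/s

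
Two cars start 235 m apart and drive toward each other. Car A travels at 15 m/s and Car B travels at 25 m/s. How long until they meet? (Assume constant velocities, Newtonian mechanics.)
Combined speed: v_combined = 15 + 25 = 40 m/s
Time to meet: t = d/40 = 235/40 = 5.88 s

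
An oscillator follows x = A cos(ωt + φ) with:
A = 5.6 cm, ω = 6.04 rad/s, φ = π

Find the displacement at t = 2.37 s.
x = A cos(ωt + φ) = 5.6×cos(6.04×2.37 + π) = 0.9895 cm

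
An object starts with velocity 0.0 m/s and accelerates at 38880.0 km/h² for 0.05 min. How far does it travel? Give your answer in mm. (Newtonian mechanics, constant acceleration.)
d = v₀t + ½at² (with unit conversion) = 13500.0 mm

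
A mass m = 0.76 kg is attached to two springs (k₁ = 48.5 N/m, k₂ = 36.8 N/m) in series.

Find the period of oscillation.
k_eq = k₁k₂/(k₁+k₂) = 20.92 N/m
T = 2π√(m/k_eq) = 2π√(0.76/20.92) = 1.197 s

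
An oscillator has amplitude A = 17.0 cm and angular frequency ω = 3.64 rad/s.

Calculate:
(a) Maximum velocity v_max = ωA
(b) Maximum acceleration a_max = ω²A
v_max = ωA = 3.64×0.17 = 0.6188 m/s
a_max = ω²A = 3.64²×0.17 = 2.252 m/s²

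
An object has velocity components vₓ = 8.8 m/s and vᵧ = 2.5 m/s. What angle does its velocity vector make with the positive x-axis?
θ = arctan(vᵧ/vₓ) = arctan(2.5/8.8) = 15.86°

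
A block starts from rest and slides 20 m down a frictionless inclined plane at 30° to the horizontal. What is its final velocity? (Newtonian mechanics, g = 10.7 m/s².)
a = g sin(θ) = 10.7 × sin(30°) = 5.35 m/s²
v = √(2ad) = √(2 × 5.35 × 20) = 14.63 m/s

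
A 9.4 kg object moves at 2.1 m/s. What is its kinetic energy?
KE = ½mv² = ½×9.4×2.1² = 20.727 J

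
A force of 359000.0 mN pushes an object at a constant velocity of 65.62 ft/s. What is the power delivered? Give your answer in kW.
P = Fv = 359 N × 20 m/s = 7180 W = 7.18 kW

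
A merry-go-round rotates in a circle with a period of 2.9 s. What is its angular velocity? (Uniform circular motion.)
ω = 2π/T = 2π/2.9 = 2.1666 rad/s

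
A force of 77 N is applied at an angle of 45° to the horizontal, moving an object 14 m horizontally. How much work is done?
W = Fd cosθ = 77×14×cos(45°) = 762.26 J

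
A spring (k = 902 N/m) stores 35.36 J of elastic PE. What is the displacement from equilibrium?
PE = ½kx² → x = √(2PE/k) = √(2×35.36/902) = 0.28 m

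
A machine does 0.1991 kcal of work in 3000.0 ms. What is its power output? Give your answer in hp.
P = W/t = 833 J / 3 s = 277.7 W = 0.3724 hp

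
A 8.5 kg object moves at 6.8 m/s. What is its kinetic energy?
KE = ½mv² = ½×8.5×6.8² = 196.52 J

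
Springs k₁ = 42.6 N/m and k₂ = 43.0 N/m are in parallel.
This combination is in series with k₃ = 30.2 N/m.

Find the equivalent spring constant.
k₁₂ = k₁ + k₂ = 85.6 N/m (parallel)
1/k_eq = 1/k₁₂ + 1/k₃ → k_eq = 22.32 N/m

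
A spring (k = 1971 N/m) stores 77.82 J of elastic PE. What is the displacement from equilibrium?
PE = ½kx² → x = √(2PE/k) = √(2×77.82/1971) = 0.281 m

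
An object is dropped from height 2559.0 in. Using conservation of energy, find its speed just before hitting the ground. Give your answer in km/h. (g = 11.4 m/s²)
mgh = ½mv² → v = √(2gh) = √(2×11.4×65) = 38.5 m/s = 138.6 km/h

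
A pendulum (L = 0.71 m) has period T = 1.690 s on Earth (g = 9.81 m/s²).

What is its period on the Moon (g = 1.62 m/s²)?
T = 2π√(L/g), so T_moon/T_earth = √(g_earth/g_moon)
T_moon = 2π√(0.71/1.62) = 4.16 s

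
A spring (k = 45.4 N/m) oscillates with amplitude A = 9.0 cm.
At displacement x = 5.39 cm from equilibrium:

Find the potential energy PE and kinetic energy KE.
E_total = ½kA² = ½×45.4×(0.09)² = 0.1839 J
PE = ½kx² = ½×45.4×(0.0539)² = 0.06595 J
KE = E_total − PE = 0.1179 J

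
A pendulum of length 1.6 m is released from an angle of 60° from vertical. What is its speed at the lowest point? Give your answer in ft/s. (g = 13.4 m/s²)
h = L(1 − cosθ) = 1.6×(1 − cos60°) = 0.8 m
v = √(2gh) = √(2×13.4×0.8) = 4.63 m/s = 15.19 ft/s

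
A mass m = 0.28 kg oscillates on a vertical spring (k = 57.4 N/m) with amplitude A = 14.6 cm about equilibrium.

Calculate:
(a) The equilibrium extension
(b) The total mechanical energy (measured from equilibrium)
x_eq = mg/k = 0.28×9.81/57.4 = 0.04785 m = 4.785 cm
E = ½kA² = ½×57.4×(0.146)² = 0.6118 J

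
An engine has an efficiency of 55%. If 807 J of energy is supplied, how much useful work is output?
W_out = η × W_in = 0.55 × 807 = 443.85 J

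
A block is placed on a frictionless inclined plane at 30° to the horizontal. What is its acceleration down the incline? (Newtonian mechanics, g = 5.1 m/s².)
a = g sin(θ) = 5.1 × sin(30°) = 5.1 × 0.5 = 2.55 m/s²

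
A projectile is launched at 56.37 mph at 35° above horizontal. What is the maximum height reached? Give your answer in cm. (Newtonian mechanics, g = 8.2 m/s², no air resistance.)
H = v₀²sin²(θ)/(2g) (with unit conversion) = 1274.0 cm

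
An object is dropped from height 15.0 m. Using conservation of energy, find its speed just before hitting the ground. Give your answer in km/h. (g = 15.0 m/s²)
mgh = ½mv² → v = √(2gh) = √(2×15.0×15) = 21.21 m/s = 76.37 km/h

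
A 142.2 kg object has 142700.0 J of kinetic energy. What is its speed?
KE = ½mv² → v = √(2KE/m) = √(2×142700.0/142.2) = 44.8 m/s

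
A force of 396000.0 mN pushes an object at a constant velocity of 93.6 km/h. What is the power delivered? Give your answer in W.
P = Fv = 396 N × 26 m/s = 1.03e+04 W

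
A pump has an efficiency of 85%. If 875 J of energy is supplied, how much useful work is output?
W_out = η × W_in = 0.85 × 875 = 743.75 J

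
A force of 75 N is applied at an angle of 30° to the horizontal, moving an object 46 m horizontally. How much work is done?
W = Fd cosθ = 75×46×cos(30°) = 2987.8 J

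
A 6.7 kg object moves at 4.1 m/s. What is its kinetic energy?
KE = ½mv² = ½×6.7×4.1² = 56.3135 J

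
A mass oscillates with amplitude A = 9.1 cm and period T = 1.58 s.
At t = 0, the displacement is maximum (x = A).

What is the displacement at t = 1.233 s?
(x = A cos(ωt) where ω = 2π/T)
ω = 2π/T = 2π/1.58 = 3.977 rad/s
x = A cos(ωt) = 9.1×cos(3.977×1.233) = 1.726 cm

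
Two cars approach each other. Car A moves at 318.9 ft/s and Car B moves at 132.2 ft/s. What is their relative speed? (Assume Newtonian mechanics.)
v_rel = v_A + v_B = 318.9 + 132.2 = 451.1 ft/s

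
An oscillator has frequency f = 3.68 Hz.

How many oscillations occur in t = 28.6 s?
n = f×t = 3.68×28.6 = 105.2 oscillations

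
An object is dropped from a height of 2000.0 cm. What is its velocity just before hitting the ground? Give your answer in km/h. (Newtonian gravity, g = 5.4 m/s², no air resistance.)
v = √(2gh) (with unit conversion) = 52.91 km/h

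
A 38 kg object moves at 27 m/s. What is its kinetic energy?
KE = ½mv² = ½×38×27² = 13851.0 J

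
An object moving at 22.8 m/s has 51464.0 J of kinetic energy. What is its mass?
KE = ½mv² → m = 2KE/v² = 2×51464.0/22.8² = 198.0 kg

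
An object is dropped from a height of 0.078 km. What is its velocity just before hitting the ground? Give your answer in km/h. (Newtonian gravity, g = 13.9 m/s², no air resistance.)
v = √(2gh) (with unit conversion) = 167.6 km/h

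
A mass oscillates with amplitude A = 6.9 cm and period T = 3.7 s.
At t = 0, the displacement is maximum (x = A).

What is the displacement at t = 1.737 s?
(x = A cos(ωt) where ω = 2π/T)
ω = 2π/T = 2π/3.7 = 1.698 rad/s
x = A cos(ωt) = 6.9×cos(1.698×1.737) = -6.773 cm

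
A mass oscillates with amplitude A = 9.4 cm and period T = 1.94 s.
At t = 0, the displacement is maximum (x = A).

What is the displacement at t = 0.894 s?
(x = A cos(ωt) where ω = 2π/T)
ω = 2π/T = 2π/1.94 = 3.239 rad/s
x = A cos(ωt) = 9.4×cos(3.239×0.894) = -9.117 cm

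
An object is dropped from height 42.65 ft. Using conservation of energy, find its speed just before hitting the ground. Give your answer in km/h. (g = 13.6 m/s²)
mgh = ½mv² → v = √(2gh) = √(2×13.6×13) = 18.8 m/s = 67.69 km/h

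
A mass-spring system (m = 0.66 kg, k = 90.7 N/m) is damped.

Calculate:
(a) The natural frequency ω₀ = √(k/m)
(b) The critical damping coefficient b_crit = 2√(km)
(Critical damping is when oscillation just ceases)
ω₀ = √(k/m) = √(90.7/0.66) = 11.72 rad/s
b_crit = 2√(km) = 2√(90.7×0.66) = 15.47 kg/s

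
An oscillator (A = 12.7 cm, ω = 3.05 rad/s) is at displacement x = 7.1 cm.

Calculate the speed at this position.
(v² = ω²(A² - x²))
v = ω√(A² − x²) = 3.05×√(0.127² − 0.071²) = 0.3212 m/s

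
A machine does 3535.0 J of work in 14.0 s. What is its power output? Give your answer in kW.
P = W/t = 3535 J / 14 s = 252.5 W = 0.2525 kW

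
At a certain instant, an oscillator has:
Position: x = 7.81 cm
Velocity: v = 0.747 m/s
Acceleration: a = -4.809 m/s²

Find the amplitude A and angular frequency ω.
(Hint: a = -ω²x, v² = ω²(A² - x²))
a = −ω²x → ω = √(|a|/x) = √(4.809/0.0781) = 7.847 rad/s
v² = ω²(A² − x²) → A = √(x² + v²/ω²) = √(0.0781² + 0.747²/7.847²) = 0.1231 m = 12.31 cm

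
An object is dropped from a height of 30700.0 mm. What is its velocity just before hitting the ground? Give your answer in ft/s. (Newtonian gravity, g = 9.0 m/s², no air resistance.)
v = √(2gh) (with unit conversion) = 77.12 ft/s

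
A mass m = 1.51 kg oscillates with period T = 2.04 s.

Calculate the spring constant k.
T = 2π√(m/k) → k = m(2π/T)² = 1.51×(2π/2.04)² = 14.32 N/m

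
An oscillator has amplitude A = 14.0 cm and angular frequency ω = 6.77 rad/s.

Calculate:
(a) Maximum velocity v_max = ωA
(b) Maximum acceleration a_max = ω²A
v_max = ωA = 6.77×0.14 = 0.9478 m/s
a_max = ω²A = 6.77²×0.14 = 6.417 m/s²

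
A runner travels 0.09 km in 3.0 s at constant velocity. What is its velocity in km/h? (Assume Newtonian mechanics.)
v = d/t (with unit conversion) = 108.0 km/h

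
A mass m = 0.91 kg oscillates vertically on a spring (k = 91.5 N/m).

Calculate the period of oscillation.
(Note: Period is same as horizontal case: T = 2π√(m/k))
T = 2π√(m/k) = 2π√(0.91/91.5) = 0.6266 s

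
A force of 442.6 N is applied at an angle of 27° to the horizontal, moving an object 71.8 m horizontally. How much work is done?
W = Fd cosθ = 442.6×71.8×cos(27°) = 28315.0 J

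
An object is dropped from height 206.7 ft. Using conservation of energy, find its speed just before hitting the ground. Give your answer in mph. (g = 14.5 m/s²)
mgh = ½mv² → v = √(2gh) = √(2×14.5×63) = 42.74 m/s = 95.62 mph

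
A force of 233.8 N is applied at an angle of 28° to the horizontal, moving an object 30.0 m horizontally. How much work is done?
W = Fd cosθ = 233.8×30.0×cos(28°) = 6193.0 J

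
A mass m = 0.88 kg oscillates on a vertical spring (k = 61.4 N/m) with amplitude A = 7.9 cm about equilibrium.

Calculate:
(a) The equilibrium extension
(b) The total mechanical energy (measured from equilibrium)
x_eq = mg/k = 0.88×9.81/61.4 = 0.1406 m = 14.06 cm
E = ½kA² = ½×61.4×(0.079)² = 0.1916 J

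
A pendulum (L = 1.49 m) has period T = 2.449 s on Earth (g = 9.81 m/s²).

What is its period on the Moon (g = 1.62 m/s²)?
T = 2π√(L/g), so T_moon/T_earth = √(g_earth/g_moon)
T_moon = 2π√(1.49/1.62) = 6.026 s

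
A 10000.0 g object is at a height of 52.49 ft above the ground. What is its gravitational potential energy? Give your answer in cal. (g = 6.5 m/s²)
PE = mgh = 10 kg × 6.5 m/s² × 16 m = 1040 J = 248.5 cal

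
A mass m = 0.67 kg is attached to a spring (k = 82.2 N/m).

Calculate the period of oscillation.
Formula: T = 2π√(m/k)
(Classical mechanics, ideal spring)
T = 2π√(m/k) = 2π√(0.67/82.2) = 0.5673 s; f = 1/T = 1.763 Hz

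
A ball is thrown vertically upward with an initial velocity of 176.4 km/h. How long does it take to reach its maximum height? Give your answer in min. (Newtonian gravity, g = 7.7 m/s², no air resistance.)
t_up = v₀/g (with unit conversion) = 0.1061 min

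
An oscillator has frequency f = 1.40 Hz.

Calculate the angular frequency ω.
ω = 2πf = 2π×1.4 = 8.796 rad/s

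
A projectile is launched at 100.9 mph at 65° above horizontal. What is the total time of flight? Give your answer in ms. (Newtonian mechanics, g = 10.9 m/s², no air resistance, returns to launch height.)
T = 2v₀sin(θ)/g (with unit conversion) = 7501.0 ms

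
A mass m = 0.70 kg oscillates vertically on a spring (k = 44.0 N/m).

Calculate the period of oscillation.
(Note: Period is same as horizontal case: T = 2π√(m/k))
T = 2π√(m/k) = 2π√(0.7/44.0) = 0.7925 s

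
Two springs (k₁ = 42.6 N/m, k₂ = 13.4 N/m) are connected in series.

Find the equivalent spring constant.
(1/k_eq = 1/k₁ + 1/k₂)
1/k_eq = 1/42.6 + 1/13.4 = 0.098101; k_eq = 10.19 N/m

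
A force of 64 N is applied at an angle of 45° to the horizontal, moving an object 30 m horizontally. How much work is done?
W = Fd cosθ = 64×30×cos(45°) = 1357.6 J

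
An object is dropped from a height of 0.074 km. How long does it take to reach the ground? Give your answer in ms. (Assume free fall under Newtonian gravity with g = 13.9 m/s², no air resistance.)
t = √(2h/g) (with unit conversion) = 3263.0 ms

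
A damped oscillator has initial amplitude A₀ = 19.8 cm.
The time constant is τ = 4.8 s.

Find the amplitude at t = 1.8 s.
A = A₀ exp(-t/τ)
A = A₀ exp(−t/τ) = 19.8×exp(−1.8/4.8) = 13.61 cm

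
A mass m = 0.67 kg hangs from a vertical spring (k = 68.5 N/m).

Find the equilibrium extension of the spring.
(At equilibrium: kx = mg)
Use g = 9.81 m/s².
x_eq = mg/k = 0.67×9.81/68.5 = 0.09595 m = 9.595 cm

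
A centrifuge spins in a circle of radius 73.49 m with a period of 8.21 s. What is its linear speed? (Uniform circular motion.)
v = 2πr/T = 2π×73.49/8.21 = 56.24 m/s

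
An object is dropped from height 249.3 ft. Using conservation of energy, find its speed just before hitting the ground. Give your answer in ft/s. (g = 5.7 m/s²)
mgh = ½mv² → v = √(2gh) = √(2×5.7×75.99) = 29.43 m/s = 96.56 ft/s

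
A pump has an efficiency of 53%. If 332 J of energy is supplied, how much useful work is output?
W_out = η × W_in = 0.53 × 332 = 175.96 J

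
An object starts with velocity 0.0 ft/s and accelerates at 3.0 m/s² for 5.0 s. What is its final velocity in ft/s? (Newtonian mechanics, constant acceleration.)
v = v₀ + at (with unit conversion) = 49.21 ft/s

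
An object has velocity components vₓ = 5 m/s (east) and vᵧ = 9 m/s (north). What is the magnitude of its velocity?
|v| = √(vₓ² + vᵧ²) = √(5² + 9²) = √(106) = 10.3 m/s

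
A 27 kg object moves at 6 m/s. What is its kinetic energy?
KE = ½mv² = ½×27×6² = 486.0 J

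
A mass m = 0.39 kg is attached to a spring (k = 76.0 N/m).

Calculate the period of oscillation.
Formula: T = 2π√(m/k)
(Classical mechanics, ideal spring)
T = 2π√(m/k) = 2π√(0.39/76.0) = 0.4501 s; f = 1/T = 2.222 Hz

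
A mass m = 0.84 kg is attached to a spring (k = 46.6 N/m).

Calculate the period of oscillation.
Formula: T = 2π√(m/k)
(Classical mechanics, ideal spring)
T = 2π√(m/k) = 2π√(0.84/46.6) = 0.8436 s; f = 1/T = 1.185 Hz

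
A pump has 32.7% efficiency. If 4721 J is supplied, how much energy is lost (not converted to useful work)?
W_out = η × W_in = 0.327×4721 = 1543.8 J
W_lost = W_in − W_out = 4721 − 1543.8 = 3177.2 J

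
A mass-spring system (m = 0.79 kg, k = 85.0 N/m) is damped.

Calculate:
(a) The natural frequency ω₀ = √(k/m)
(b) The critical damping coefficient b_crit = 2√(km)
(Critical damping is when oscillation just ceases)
ω₀ = √(k/m) = √(85.0/0.79) = 10.37 rad/s
b_crit = 2√(km) = 2√(85.0×0.79) = 16.39 kg/s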